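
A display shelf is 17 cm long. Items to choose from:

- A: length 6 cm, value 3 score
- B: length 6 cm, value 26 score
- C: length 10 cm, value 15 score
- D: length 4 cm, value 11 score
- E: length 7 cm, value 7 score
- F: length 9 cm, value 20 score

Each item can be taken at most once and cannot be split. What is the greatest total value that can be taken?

46 score

Check high-value combinations within 17 cm:
- B+F: length 6+9=15, value 26+20=46
- B+D+E: length 6+4+7=17, value 26+11+7=44
- B+C: length 6+10=16, value 26+15=41
- A+B+D: length 6+6+4=16, value 3+26+11=40
- B+D: length 6+4=10, value 26+11=37
Best: 46 score.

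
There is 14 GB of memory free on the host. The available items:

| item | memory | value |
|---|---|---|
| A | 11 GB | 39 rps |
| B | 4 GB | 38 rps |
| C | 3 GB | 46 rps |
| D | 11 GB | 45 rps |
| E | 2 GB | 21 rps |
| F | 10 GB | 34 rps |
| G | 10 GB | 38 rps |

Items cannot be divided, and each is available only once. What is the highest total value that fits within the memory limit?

105 rps

Check high-value combinations within 14 GB:
- B+C+E: memory 4+3+2=9, value 38+46+21=105
- C+D: memory 3+11=14, value 46+45=91
- A+C: memory 11+3=14, value 39+46=85
- B+C: memory 4+3=7, value 38+46=84
- C+G: memory 3+10=13, value 46+38=84
Best: 105 rps.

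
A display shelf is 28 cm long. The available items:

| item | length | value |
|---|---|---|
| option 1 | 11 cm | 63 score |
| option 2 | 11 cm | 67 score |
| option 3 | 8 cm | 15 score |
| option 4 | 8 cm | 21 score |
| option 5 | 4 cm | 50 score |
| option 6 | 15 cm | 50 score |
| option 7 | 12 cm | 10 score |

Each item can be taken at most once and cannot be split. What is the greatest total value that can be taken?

180 score

Check high-value combinations within 28 cm:
- option 1+option 2+option 5: length 11+11+4=26, value 63+67+50=180
- option 2+option 4+option 5: length 11+8+4=23, value 67+21+50=138
- option 1+option 4+option 5: length 11+8+4=23, value 63+21+50=134
- option 2+option 3+option 5: length 11+8+4=23, value 67+15+50=132
- option 1+option 2: length 11+11=22, value 63+67=130
Best: 180 score.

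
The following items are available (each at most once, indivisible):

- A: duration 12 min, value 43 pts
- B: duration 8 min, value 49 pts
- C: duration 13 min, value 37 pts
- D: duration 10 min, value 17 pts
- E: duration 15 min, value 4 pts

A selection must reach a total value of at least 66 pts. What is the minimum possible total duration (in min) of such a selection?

18

Subsets with value ≥ 66, sorted by total duration:
- B+D: duration 18, value 66
- A+B: duration 20, value 92
Minimum duration: 18 min.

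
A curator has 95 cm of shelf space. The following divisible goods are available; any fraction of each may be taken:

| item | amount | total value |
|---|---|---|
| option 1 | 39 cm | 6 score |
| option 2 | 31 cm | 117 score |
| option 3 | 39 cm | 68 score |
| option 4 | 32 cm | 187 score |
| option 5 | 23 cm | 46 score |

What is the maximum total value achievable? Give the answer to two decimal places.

Take in order of value per unit:
- option 4 (187/32 per unit): all 32 → value 187, running total 187.00
- option 2 (117/31 per unit): all 31 → value 117, running total 304.00
- option 5 (46/23 per unit): all 23 → value 46, running total 350.00
- option 3 (68/39 per unit): 9 of 39 → value 9×68/39 = 15.6923, running total 365.69
Total 365.69.

365.69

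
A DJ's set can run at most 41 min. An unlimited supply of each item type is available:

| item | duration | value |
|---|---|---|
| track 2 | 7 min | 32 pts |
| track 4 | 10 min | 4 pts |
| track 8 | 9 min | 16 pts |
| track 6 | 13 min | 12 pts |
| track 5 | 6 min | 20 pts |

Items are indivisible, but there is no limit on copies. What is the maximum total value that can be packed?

Best value-per-unit is track 2 at 32/7; filling with it alone gives 5×32 = 160.
Optimal mix: 5×track 2 + 1×track 5 → duration 41, value 180.

180 pts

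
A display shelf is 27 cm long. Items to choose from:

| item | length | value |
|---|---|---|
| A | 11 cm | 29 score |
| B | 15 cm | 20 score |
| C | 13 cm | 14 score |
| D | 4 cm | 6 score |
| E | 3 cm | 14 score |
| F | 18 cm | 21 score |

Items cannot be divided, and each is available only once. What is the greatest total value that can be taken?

Check high-value combinations within 27 cm:
- A+C+E: length 11+13+3=27, value 29+14+14=57
- A+D+E: length 11+4+3=18, value 29+6+14=49
- A+B: length 11+15=26, value 29+20=49
- A+E: length 11+3=14, value 29+14=43
Best: 57 score.

57 score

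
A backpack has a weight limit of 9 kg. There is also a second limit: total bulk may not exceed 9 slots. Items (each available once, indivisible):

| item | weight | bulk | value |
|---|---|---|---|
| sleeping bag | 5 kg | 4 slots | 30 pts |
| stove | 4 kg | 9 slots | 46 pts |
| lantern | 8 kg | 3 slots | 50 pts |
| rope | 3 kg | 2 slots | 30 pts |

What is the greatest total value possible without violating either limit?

Feasible sets respecting both limits:
- sleeping bag+rope: weight 8, bulk 6, value 60
- lantern: weight 8, bulk 3, value 50
- stove: weight 4, bulk 9, value 46
- sleeping bag: weight 5, bulk 4, value 30
Best: 60 pts.

60 pts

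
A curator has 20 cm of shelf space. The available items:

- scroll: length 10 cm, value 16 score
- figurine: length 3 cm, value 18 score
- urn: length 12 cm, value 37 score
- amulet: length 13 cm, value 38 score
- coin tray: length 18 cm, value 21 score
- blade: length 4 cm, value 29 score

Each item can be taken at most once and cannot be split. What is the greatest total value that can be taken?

85 score

This is a 0/1 knapsack; check combinations near the capacity.
- figurine+amulet+blade: length 3+13+4=20, value 18+38+29=85
- figurine+urn+blade: length 3+12+4=19, value 18+37+29=84
- amulet+blade: length 13+4=17, value 38+29=67
Best: 85 score.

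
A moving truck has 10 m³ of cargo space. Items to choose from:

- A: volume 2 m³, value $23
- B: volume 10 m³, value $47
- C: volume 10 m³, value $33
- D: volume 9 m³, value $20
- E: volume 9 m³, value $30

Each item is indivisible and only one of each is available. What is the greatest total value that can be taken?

$47

Check high-value combinations within 10 m³:
- B: volume 10, value 47
- C: volume 10, value 33
- E: volume 9, value 30
- A: volume 2, value 23
Best: $47.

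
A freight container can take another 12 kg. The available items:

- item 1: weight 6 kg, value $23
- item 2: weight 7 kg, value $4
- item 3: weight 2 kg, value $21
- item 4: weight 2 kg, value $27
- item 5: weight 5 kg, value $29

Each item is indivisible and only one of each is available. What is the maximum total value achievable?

This is a 0/1 knapsack; check combinations near the capacity.
- item 3+item 4+item 5: weight 2+2+5=9, value 21+27+29=77
- item 1+item 3+item 4: weight 6+2+2=10, value 23+21+27=71
- item 4+item 5: weight 2+5=7, value 27+29=56
- item 2+item 3+item 4: weight 7+2+2=11, value 4+21+27=52
Best: $77.

$77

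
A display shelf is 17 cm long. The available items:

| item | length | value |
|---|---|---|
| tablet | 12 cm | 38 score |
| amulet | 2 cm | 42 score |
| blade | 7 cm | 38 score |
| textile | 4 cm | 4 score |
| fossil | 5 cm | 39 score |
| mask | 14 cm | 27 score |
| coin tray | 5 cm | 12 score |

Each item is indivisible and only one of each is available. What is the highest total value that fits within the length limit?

119 score

Check high-value combinations within 17 cm:
- amulet+blade+fossil: length 2+7+5=14, value 42+38+39=119
- amulet+textile+fossil+coin tray: length 2+4+5+5=16, value 42+4+39+12=97
- amulet+fossil+coin tray: length 2+5+5=12, value 42+39+12=93
- amulet+blade+coin tray: length 2+7+5=14, value 42+38+12=92
Best: 119 score.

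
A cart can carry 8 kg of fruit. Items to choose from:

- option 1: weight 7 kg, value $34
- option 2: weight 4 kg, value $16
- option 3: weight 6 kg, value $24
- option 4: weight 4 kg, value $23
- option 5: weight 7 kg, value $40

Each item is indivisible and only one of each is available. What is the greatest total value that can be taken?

This is a 0/1 knapsack; check combinations near the capacity.
- option 5: weight 7, value 40
- option 2+option 4: weight 4+4=8, value 16+23=39
- option 1: weight 7, value 34
Best: $40.

$40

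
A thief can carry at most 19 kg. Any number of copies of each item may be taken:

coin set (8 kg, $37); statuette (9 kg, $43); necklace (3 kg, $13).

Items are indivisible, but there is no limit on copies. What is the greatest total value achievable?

Best value-per-unit is statuette at 43/9; filling with it alone gives 2×43 = 86.
Optimal mix: 2×coin set + 1×necklace → weight 19, value 87.

$87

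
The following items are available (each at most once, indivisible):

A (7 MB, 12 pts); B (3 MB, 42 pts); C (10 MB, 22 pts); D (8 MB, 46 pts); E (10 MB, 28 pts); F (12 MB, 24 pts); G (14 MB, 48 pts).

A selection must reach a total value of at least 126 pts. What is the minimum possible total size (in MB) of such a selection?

Subsets with value ≥ 126, sorted by total size:
- B+D+G: size 25, value 136
- A+B+D+E: size 28, value 128
- B+C+D+E: size 31, value 138
Minimum size: 25 MB.

25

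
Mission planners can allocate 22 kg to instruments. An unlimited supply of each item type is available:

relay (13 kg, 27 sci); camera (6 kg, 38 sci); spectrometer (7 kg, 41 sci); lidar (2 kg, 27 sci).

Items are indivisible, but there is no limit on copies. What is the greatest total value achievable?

297 sci

Best value-per-unit is lidar at 27/2, and filling with it alone uses mass 11×2=22. No mix of the others beats 11×27 = 297.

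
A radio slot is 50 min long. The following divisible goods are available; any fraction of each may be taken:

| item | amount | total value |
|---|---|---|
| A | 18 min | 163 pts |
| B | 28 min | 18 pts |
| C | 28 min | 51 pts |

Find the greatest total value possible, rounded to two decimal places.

Take in order of value per unit:
- A (163/18 per unit): all 18 → value 163, running total 163.00
- C (51/28 per unit): all 28 → value 51, running total 214.00
- B (18/28 per unit): 4 of 28 → value 4×18/28 = 2.5714, running total 216.57
Total 216.57.

216.57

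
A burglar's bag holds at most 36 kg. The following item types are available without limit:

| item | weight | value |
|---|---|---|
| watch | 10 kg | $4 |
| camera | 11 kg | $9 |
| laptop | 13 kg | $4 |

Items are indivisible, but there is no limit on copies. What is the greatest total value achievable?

Best value-per-unit is camera at 9/11, and filling with it alone uses weight 3×11=33. No mix of the others beats 3×9 = 27.

$27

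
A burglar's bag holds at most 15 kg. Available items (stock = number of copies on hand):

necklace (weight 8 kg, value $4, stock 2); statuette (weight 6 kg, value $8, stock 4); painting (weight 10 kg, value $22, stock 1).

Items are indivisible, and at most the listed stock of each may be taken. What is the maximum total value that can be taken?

Top feasible selections:
- 1×painting: weight 10, value 22
- 2×statuette: weight 12, value 16
- 1×necklace + 1×statuette: weight 14, value 12
- 1×statuette: weight 6, value 8
Best: $22.

$22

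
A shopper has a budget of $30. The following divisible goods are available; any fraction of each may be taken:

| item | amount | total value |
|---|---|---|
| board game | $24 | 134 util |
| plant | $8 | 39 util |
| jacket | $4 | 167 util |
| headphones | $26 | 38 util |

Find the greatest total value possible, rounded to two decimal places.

Take in order of value per unit:
- jacket (167/4 per unit): all 4 → value 167, running total 167.00
- board game (134/24 per unit): all 24 → value 134, running total 301.00
- plant (39/8 per unit): 2 of 8 → value 2×39/8 = 9.7500, running total 310.75
Total 310.75.

310.75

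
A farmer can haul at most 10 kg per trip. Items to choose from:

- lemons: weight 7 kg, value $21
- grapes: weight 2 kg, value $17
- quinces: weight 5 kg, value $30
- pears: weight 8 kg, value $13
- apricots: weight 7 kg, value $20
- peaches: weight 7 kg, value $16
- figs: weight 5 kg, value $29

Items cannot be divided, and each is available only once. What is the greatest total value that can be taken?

$59

Check high-value combinations within 10 kg:
- quinces+figs: weight 5+5=10, value 30+29=59
- grapes+quinces: weight 2+5=7, value 17+30=47
- grapes+figs: weight 2+5=7, value 17+29=46
- lemons+grapes: weight 7+2=9, value 21+17=38
- grapes+apricots: weight 2+7=9, value 17+20=37
Best: $59.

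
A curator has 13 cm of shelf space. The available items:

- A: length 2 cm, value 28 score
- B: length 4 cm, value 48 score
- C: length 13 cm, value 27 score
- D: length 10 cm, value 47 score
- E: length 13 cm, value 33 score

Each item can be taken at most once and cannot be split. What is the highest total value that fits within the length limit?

Check high-value combinations within 13 cm:
- A+B: length 2+4=6, value 28+48=76
- A+D: length 2+10=12, value 28+47=75
- B: length 4, value 48
Best: 76 score.

76 score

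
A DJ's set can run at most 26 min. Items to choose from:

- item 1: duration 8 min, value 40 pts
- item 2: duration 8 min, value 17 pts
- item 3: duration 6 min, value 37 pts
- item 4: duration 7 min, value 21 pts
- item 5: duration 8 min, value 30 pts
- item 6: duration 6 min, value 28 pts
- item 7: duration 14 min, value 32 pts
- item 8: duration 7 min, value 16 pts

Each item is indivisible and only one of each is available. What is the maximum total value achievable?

107 pts

Check high-value combinations within 26 min:
- item 1+item 3+item 5: duration 8+6+8=22, value 40+37+30=107
- item 1+item 3+item 6: duration 8+6+6=20, value 40+37+28=105
- item 3+item 4+item 6+item 8: duration 6+7+6+7=26, value 37+21+28+16=102
- item 1+item 3+item 4: duration 8+6+7=21, value 40+37+21=98
Best: 107 pts.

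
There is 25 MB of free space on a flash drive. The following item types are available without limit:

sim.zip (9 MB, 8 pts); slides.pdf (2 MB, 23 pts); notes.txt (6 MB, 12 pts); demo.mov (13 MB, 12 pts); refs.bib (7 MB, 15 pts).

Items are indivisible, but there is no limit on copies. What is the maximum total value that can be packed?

Best value-per-unit is slides.pdf at 23/2, and filling with it alone uses size 12×2=24. No mix of the others beats 12×23 = 276.

276 pts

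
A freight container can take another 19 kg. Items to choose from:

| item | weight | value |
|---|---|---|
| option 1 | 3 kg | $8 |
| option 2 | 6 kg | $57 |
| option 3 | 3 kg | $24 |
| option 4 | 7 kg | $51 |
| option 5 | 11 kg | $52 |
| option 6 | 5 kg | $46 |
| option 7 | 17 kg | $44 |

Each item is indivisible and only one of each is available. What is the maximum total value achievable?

Check high-value combinations within 19 kg:
- option 2+option 4+option 6: weight 6+7+5=18, value 57+51+46=154
- option 1+option 2+option 3+option 4: weight 3+6+3+7=19, value 8+57+24+51=140
- option 1+option 2+option 3+option 6: weight 3+6+3+5=17, value 8+57+24+46=135
- option 2+option 3+option 4: weight 6+3+7=16, value 57+24+51=132
- option 1+option 3+option 4+option 6: weight 3+3+7+5=18, value 8+24+51+46=129
Best: $154.

$154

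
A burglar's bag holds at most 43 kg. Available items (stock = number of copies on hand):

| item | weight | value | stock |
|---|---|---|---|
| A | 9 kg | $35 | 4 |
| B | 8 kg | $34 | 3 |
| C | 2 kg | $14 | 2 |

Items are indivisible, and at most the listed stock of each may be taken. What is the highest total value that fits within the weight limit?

Best selections within weight 43 and stock limits:
- 3×A + 2×B: weight 43, value 173
- 2×A + 3×B: weight 42, value 172
Best: $173.

$173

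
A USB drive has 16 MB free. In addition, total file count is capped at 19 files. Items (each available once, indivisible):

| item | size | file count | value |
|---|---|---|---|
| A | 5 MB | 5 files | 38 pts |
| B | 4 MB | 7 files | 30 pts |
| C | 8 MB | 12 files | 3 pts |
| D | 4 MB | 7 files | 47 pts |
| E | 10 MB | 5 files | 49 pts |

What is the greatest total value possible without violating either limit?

Feasible sets respecting both limits:
- A+B+D: size 13, file count 19, value 115
- D+E: size 14, file count 12, value 96
- A+E: size 15, file count 10, value 87
Best: 115 pts.

115 pts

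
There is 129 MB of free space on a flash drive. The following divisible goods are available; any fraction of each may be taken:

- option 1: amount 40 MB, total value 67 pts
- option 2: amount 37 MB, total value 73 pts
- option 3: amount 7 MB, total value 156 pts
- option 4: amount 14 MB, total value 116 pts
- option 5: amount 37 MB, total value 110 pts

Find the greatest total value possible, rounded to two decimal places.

Take in order of value per unit:
- option 3 (156/7 per unit): all 7 → value 156, running total 156.00
- option 4 (116/14 per unit): all 14 → value 116, running total 272.00
- option 5 (110/37 per unit): all 37 → value 110, running total 382.00
- option 2 (73/37 per unit): all 37 → value 73, running total 455.00
- option 1 (67/40 per unit): 34 of 40 → value 34×67/40 = 56.9500, running total 511.95
Total 511.95.

511.95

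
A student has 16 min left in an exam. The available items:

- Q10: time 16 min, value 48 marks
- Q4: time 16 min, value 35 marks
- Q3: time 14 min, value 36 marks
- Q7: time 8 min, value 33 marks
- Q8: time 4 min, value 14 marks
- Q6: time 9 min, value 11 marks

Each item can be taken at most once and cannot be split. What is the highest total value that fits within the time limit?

This is a 0/1 knapsack; check combinations near the capacity.
- Q10: time 16, value 48
- Q7+Q8: time 8+4=12, value 33+14=47
- Q3: time 14, value 36
- Q4: time 16, value 35
- Q7: time 8, value 33
Best: 48 marks.

48 marks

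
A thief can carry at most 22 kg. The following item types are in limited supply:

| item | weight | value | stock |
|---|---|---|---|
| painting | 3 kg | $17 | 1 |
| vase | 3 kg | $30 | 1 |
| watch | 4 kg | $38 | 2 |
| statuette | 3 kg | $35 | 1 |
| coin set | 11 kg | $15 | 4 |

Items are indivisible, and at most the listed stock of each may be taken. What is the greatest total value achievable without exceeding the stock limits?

$158

Best selections within weight 22 and stock limits:
- 1×painting + 1×vase + 2×watch + 1×statuette: weight 17, value 158
- 1×vase + 2×watch + 1×statuette: weight 14, value 141
Best: $158.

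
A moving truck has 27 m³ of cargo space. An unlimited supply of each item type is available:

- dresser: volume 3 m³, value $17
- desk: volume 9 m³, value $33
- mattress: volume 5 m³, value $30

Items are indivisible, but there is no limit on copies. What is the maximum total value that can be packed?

Best value-per-unit is mattress at 30/5; filling with it alone gives 5×30 = 150.
Optimal mix: 4×dresser + 3×mattress → volume 27, value 158.

$158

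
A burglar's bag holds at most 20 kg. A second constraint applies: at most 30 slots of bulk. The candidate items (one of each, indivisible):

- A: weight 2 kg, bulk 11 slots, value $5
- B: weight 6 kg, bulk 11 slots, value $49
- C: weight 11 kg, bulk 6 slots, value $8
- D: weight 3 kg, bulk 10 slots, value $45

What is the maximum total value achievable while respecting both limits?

Feasible sets respecting both limits:
- B+C+D: weight 20, bulk 27, value 102
- B+D: weight 9, bulk 21, value 94
- A+B+C: weight 19, bulk 28, value 62
Best: $102.

$102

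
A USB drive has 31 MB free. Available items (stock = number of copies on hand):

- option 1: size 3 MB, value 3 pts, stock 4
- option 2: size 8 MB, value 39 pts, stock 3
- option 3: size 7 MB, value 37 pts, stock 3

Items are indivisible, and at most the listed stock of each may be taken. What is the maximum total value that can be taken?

154 pts

Best selections within size 31 and stock limits:
- 3×option 2 + 1×option 3: size 31, value 154
- 2×option 2 + 2×option 3: size 30, value 152
- 1×option 2 + 3×option 3: size 29, value 150
Best: 154 pts.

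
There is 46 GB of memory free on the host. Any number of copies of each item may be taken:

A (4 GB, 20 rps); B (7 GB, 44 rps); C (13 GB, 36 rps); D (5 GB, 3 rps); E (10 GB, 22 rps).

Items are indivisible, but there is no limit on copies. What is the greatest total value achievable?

284 rps

Best value-per-unit is B at 44/7; filling with it alone gives 6×44 = 264.
Optimal mix: 1×A + 6×B → memory 46, value 284.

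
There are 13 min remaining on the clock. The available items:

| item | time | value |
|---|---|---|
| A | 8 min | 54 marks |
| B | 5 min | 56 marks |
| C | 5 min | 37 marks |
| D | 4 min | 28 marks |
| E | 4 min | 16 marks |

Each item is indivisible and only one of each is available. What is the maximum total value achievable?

Check high-value combinations within 13 min:
- A+B: time 8+5=13, value 54+56=110
- B+D+E: time 5+4+4=13, value 56+28+16=100
- B+C: time 5+5=10, value 56+37=93
- A+C: time 8+5=13, value 54+37=91
- B+D: time 5+4=9, value 56+28=84
Best: 110 marks.

110 marks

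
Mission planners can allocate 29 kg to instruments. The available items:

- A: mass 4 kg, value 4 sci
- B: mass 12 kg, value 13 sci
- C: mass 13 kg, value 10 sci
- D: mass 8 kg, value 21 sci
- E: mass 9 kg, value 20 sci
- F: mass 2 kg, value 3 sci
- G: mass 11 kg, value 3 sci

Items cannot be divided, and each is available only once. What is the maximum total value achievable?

Check high-value combinations within 29 kg:
- B+D+E: mass 12+8+9=29, value 13+21+20=54
- A+D+E+F: mass 4+8+9+2=23, value 4+21+20+3=48
- A+D+E: mass 4+8+9=21, value 4+21+20=45
Best: 54 sci.

54 sci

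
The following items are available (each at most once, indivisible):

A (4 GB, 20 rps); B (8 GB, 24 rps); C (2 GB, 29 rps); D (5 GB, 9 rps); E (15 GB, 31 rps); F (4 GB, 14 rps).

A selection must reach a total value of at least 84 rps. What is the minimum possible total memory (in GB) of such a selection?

18

Subsets with value ≥ 84, sorted by total memory:
- A+B+C+F: memory 18, value 87
- A+B+C+D+F: memory 23, value 96
Minimum memory: 18 GB.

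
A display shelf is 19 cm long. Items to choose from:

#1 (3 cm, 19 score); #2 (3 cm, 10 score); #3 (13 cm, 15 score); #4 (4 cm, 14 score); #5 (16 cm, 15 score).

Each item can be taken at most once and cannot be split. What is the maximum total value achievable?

44 score

Check high-value combinations within 19 cm:
- #1+#2+#3: length 3+3+13=19, value 19+10+15=44
- #1+#2+#4: length 3+3+4=10, value 19+10+14=43
- #1+#3: length 3+13=16, value 19+15=34
- #1+#5: length 3+16=19, value 19+15=34
- #1+#4: length 3+4=7, value 19+14=33
Best: 44 score.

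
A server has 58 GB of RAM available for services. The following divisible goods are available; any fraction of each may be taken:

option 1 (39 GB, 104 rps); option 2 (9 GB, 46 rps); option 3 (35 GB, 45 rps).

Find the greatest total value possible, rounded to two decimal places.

162.86

Take in order of value per unit:
- option 2 (46/9 per unit): all 9 → value 46, running total 46.00
- option 1 (104/39 per unit): all 39 → value 104, running total 150.00
- option 3 (45/35 per unit): 10 of 35 → value 10×45/35 = 12.8571, running total 162.86
Total 162.86.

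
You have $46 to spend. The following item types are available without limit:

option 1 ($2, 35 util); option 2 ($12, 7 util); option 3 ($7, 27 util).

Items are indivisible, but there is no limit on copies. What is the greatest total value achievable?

805 util

Best value-per-unit is option 1 at 35/2, and filling with it alone uses cost 23×2=46. No mix of the others beats 23×35 = 805.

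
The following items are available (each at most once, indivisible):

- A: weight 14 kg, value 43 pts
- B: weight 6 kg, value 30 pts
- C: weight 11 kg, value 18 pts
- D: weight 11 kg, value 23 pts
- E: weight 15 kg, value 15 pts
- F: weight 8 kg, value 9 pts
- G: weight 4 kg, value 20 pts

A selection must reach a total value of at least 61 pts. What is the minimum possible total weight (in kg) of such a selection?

18

Subsets with value ≥ 61, sorted by total weight:
- A+G: weight 18, value 63
- A+B: weight 20, value 73
- B+D+G: weight 21, value 73
Minimum weight: 18 kg.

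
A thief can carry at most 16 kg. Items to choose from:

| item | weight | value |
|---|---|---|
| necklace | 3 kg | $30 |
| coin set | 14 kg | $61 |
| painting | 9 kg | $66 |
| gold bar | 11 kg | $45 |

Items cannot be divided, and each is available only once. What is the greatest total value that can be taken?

$96

Check high-value combinations within 16 kg:
- necklace+painting: weight 3+9=12, value 30+66=96
- necklace+gold bar: weight 3+11=14, value 30+45=75
- painting: weight 9, value 66
- coin set: weight 14, value 61
- gold bar: weight 11, value 45
Best: $96.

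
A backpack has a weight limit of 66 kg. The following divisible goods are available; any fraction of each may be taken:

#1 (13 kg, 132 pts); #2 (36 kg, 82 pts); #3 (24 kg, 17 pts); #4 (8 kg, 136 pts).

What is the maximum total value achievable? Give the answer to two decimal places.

Take in order of value per unit:
- #4 (136/8 per unit): all 8 → value 136, running total 136.00
- #1 (132/13 per unit): all 13 → value 132, running total 268.00
- #2 (82/36 per unit): all 36 → value 82, running total 350.00
- #3 (17/24 per unit): 9 of 24 → value 9×17/24 = 6.3750, running total 356.38
Total 356.38.

356.38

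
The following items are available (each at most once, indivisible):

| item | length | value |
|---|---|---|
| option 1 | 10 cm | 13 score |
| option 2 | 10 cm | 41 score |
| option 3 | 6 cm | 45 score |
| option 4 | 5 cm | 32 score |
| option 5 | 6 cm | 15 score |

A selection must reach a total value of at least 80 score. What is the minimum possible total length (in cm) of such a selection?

Subsets with value ≥ 80, sorted by total length:
- option 2+option 3: length 16, value 86
- option 3+option 4+option 5: length 17, value 92
- option 2+option 3+option 4: length 21, value 118
Minimum length: 16 cm.

16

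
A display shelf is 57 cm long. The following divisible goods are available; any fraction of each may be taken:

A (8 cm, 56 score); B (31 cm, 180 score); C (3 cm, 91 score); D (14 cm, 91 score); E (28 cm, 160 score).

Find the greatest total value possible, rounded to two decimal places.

423.71

Take in order of value per unit:
- C (91/3 per unit): all 3 → value 91, running total 91.00
- A (56/8 per unit): all 8 → value 56, running total 147.00
- D (91/14 per unit): all 14 → value 91, running total 238.00
- B (180/31 per unit): all 31 → value 180, running total 418.00
- E (160/28 per unit): 1 of 28 → value 1×160/28 = 5.7143, running total 423.71
Total 423.71.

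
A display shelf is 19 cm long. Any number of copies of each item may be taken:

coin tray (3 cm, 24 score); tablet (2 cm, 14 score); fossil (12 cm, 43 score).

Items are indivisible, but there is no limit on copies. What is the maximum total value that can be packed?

Best value-per-unit is coin tray at 24/3; filling with it alone gives 6×24 = 144.
Optimal mix: 5×coin tray + 2×tablet → length 19, value 148.

148 score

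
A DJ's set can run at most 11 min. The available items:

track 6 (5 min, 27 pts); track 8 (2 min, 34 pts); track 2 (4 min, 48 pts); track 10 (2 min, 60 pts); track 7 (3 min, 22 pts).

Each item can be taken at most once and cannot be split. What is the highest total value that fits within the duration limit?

Check high-value combinations within 11 min:
- track 8+track 2+track 10+track 7: duration 2+4+2+3=11, value 34+48+60+22=164
- track 8+track 2+track 10: duration 2+4+2=8, value 34+48+60=142
- track 6+track 2+track 10: duration 5+4+2=11, value 27+48+60=135
- track 2+track 10+track 7: duration 4+2+3=9, value 48+60+22=130
Best: 164 pts.

164 pts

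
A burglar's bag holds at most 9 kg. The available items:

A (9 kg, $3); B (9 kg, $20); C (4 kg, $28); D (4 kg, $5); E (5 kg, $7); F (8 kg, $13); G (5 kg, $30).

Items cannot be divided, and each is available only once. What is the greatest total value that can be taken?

$58

Check high-value combinations within 9 kg:
- C+G: weight 4+5=9, value 28+30=58
- C+E: weight 4+5=9, value 28+7=35
- D+G: weight 4+5=9, value 5+30=35
Best: $58.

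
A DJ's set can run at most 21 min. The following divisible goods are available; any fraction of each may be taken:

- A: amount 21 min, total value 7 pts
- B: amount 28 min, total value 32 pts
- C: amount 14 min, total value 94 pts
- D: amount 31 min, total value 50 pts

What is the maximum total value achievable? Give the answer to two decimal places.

Take in order of value per unit:
- C (94/14 per unit): all 14 → value 94, running total 94.00
- D (50/31 per unit): 7 of 31 → value 7×50/31 = 11.2903, running total 105.29
Total 105.29.

105.29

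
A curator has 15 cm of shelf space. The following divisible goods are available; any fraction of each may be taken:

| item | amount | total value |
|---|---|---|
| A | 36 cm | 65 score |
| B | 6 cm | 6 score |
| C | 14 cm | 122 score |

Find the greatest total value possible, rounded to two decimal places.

Take in order of value per unit:
- C (122/14 per unit): all 14 → value 122, running total 122.00
- A (65/36 per unit): 1 of 36 → value 1×65/36 = 1.8056, running total 123.81
Total 123.81.

123.81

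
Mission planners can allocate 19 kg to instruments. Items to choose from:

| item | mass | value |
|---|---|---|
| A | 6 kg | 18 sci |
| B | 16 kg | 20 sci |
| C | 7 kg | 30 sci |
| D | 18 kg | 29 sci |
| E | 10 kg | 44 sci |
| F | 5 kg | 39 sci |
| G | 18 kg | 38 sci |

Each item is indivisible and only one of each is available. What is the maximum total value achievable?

87 sci

Check high-value combinations within 19 kg:
- A+C+F: mass 6+7+5=18, value 18+30+39=87
- E+F: mass 10+5=15, value 44+39=83
- C+E: mass 7+10=17, value 30+44=74
Best: 87 sci.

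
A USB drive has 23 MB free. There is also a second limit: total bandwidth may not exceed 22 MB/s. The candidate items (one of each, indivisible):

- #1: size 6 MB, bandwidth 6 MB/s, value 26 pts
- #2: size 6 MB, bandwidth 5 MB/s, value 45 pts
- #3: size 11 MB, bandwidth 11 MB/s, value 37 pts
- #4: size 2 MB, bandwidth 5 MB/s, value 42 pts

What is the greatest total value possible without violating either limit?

Feasible sets respecting both limits:
- #2+#3+#4: size 19, bandwidth 21, value 124
- #1+#2+#4: size 14, bandwidth 16, value 113
- #1+#2+#3: size 23, bandwidth 22, value 108
Best: 124 pts.

124 pts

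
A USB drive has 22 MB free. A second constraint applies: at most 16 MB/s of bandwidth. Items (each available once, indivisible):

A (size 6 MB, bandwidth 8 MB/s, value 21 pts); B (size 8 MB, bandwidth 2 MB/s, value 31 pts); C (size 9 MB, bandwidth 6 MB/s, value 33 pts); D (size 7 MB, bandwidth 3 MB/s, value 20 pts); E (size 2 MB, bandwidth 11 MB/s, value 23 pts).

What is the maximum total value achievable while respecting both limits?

Feasible sets respecting both limits:
- B+D+E: size 17, bandwidth 16, value 74
- A+B+D: size 21, bandwidth 13, value 72
- B+C: size 17, bandwidth 8, value 64
- A+C: size 15, bandwidth 14, value 54
Best: 74 pts.

74 pts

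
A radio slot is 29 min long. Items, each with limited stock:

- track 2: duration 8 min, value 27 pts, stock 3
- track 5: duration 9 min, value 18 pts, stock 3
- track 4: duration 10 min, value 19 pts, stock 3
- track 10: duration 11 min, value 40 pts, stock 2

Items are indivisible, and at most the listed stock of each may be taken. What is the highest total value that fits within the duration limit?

Best selections within duration 29 and stock limits:
- 2×track 2 + 1×track 10: duration 27, value 94
- 1×track 2 + 1×track 4 + 1×track 10: duration 29, value 86
- 1×track 2 + 1×track 5 + 1×track 10: duration 28, value 85
Best: 94 pts.

94 pts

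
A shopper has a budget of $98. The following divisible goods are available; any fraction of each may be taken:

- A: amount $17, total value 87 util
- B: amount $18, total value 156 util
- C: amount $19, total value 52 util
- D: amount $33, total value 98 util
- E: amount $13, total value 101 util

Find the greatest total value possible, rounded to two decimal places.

Take in order of value per unit:
- B (156/18 per unit): all 18 → value 156, running total 156.00
- E (101/13 per unit): all 13 → value 101, running total 257.00
- A (87/17 per unit): all 17 → value 87, running total 344.00
- D (98/33 per unit): all 33 → value 98, running total 442.00
- C (52/19 per unit): 17 of 19 → value 17×52/19 = 46.5263, running total 488.53
Total 488.53.

488.53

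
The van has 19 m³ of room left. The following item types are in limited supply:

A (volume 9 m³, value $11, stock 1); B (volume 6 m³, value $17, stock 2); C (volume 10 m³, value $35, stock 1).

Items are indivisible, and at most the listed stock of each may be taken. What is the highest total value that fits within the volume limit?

Best selections within volume 19 and stock limits:
- 1×B + 1×C: volume 16, value 52
- 1×A + 1×C: volume 19, value 46
- 1×C: volume 10, value 35
Best: $52.

$52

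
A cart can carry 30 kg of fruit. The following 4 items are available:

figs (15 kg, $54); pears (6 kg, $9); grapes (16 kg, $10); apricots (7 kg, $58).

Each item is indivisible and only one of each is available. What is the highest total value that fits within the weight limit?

$121

Check high-value combinations within 30 kg:
- figs+pears+apricots: weight 15+6+7=28, value 54+9+58=121
- figs+apricots: weight 15+7=22, value 54+58=112
- pears+grapes+apricots: weight 6+16+7=29, value 9+10+58=77
- grapes+apricots: weight 16+7=23, value 10+58=68
- pears+apricots: weight 6+7=13, value 9+58=67
Best: $121.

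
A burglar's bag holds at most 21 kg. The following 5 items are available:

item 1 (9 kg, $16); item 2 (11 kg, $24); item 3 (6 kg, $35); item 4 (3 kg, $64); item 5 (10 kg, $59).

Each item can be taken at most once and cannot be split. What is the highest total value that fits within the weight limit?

Check high-value combinations within 21 kg:
- item 3+item 4+item 5: weight 6+3+10=19, value 35+64+59=158
- item 4+item 5: weight 3+10=13, value 64+59=123
- item 2+item 3+item 4: weight 11+6+3=20, value 24+35+64=123
- item 1+item 3+item 4: weight 9+6+3=18, value 16+35+64=115
- item 3+item 4: weight 6+3=9, value 35+64=99
Best: $158.

$158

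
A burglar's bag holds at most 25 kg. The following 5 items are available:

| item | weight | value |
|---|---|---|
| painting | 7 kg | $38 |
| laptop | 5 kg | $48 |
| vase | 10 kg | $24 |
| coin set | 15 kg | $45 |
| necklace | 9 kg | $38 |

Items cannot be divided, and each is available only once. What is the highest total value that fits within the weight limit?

Check high-value combinations within 25 kg:
- painting+laptop+necklace: weight 7+5+9=21, value 38+48+38=124
- painting+laptop+vase: weight 7+5+10=22, value 38+48+24=110
- laptop+vase+necklace: weight 5+10+9=24, value 48+24+38=110
- laptop+coin set: weight 5+15=20, value 48+45=93
- painting+laptop: weight 7+5=12, value 38+48=86
Best: $124.

$124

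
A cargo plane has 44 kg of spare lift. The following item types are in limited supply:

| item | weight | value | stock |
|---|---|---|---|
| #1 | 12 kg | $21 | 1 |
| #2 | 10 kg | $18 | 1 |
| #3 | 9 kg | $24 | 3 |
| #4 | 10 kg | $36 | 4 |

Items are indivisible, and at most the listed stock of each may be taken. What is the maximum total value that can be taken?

$144

Top feasible selections:
- 4×#4: weight 40, value 144
- 1×#3 + 3×#4: weight 39, value 132
Best: $144.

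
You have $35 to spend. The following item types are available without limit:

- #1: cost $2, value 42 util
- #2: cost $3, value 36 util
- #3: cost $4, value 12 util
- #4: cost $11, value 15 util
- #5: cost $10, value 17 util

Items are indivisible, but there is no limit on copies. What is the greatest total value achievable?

714 util

Best value-per-unit is #1 at 42/2, and filling with it alone uses cost 17×2=34. No mix of the others beats 17×42 = 714.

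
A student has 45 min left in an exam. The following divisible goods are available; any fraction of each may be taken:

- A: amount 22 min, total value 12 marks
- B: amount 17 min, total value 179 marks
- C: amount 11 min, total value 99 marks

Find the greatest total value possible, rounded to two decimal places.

Take in order of value per unit:
- B (179/17 per unit): all 17 → value 179, running total 179.00
- C (99/11 per unit): all 11 → value 99, running total 278.00
- A (12/22 per unit): 17 of 22 → value 17×12/22 = 9.2727, running total 287.27
Total 287.27.

287.27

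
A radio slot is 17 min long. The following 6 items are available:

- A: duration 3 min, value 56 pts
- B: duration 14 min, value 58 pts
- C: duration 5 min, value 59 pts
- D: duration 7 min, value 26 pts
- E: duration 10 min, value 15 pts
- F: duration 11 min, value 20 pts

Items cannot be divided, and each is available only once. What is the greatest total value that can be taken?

141 pts

This is a 0/1 knapsack; check combinations near the capacity.
- A+C+D: duration 3+5+7=15, value 56+59+26=141
- A+C: duration 3+5=8, value 56+59=115
- A+B: duration 3+14=17, value 56+58=114
- C+D: duration 5+7=12, value 59+26=85
Best: 141 pts.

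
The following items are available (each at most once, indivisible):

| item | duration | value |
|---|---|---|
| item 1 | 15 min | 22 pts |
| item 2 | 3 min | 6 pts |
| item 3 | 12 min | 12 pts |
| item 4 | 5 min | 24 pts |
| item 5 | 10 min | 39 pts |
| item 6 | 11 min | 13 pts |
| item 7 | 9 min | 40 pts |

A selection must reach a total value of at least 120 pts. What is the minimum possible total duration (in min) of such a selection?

38

Subsets with value ≥ 120, sorted by total duration:
- item 2+item 4+item 5+item 6+item 7: duration 38, value 122
- item 1+item 4+item 5+item 7: duration 39, value 125
Minimum duration: 38 min.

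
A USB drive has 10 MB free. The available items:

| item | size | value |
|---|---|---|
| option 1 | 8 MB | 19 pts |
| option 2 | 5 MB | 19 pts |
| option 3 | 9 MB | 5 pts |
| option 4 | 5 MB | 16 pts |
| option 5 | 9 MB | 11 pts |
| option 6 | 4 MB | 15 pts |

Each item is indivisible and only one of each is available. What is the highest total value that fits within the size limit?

35 pts

Check high-value combinations within 10 MB:
- option 2+option 4: size 5+5=10, value 19+16=35
- option 2+option 6: size 5+4=9, value 19+15=34
- option 4+option 6: size 5+4=9, value 16+15=31
Best: 35 pts.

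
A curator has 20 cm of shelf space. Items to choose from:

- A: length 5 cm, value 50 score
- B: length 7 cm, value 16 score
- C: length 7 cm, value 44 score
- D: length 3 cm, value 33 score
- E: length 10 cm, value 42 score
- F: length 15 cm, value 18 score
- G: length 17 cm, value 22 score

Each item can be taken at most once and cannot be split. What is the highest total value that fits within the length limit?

127 score

This is a 0/1 knapsack; check combinations near the capacity.
- A+C+D: length 5+7+3=15, value 50+44+33=127
- A+D+E: length 5+3+10=18, value 50+33+42=125
- C+D+E: length 7+3+10=20, value 44+33+42=119
Best: 127 score.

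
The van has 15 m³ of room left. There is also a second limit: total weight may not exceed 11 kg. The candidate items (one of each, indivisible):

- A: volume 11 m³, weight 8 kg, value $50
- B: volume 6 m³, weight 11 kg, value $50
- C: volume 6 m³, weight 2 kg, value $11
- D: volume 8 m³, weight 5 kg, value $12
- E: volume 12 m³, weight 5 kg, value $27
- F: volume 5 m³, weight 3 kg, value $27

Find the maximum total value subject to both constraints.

$50

Feasible sets respecting both limits:
- A: volume 11, weight 8, value 50
- B: volume 6, weight 11, value 50
- D+F: volume 13, weight 8, value 39
- C+F: volume 11, weight 5, value 38
Best: $50.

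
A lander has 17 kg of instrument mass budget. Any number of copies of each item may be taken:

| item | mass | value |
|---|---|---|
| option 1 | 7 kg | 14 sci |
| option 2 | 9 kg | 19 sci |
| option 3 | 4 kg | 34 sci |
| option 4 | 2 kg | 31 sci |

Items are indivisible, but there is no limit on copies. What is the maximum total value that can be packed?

Best value-per-unit is option 4 at 31/2, and filling with it alone uses mass 8×2=16. No mix of the others beats 8×31 = 248.

248 sci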